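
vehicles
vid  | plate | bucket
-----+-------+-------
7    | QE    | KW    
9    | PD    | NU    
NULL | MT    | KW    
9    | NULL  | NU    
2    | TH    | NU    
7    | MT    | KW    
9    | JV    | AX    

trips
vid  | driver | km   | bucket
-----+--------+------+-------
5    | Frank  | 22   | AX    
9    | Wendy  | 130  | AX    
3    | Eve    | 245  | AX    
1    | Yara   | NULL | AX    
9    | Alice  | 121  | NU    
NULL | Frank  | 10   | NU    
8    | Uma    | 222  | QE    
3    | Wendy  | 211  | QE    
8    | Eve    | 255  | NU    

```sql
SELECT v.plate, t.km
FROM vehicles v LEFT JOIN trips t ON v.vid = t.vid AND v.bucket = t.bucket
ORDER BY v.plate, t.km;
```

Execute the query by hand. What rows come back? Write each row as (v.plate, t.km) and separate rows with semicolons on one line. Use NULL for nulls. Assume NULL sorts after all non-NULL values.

(JV, 130); (MT, NULL); (MT, NULL); (PD, 121); (QE, NULL); (TH, NULL); (NULL, 121)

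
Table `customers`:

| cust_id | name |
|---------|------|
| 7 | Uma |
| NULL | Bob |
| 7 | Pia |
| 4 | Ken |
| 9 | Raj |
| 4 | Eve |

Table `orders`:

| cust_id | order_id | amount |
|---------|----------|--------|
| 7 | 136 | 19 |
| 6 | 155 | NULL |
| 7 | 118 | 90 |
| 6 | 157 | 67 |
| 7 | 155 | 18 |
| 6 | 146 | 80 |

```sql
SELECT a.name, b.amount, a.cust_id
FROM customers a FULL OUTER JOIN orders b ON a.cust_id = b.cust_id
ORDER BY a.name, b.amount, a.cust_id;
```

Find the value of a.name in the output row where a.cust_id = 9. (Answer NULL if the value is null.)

FULL OUTER JOIN keeps every row from both sides; unmatched rows get NULL for the other side's columns.
Matching on a.cust_id = b.cust_id. A NULL in a compared column never satisfies the condition.
- a (cust_id=7) pairs with 3 row(s) of b.
- a (cust_id=NULL) has no partner → padded with NULL.
- a (cust_id=7) pairs with 3 row(s) of b.
- a (cust_id=4) has no partner → padded with NULL.
- a (cust_id=9) has no partner → padded with NULL.
- a (cust_id=4) has no partner → padded with NULL.
- 3 b row(s) had no a match → kept, a columns NULL.

Raj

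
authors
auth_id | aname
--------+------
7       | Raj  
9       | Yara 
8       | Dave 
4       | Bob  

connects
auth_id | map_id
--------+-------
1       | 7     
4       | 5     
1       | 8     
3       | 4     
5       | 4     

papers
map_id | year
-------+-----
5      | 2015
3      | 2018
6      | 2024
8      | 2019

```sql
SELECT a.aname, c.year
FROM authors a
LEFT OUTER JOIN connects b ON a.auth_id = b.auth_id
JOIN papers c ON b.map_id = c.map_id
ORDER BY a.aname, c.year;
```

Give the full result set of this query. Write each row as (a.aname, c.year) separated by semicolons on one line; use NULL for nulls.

(Bob, 2015)

Evaluate left to right. First `authors a LEFT JOIN connects b` on auth_id: 4 row(s).
Then INNER JOIN `papers c` on map_id: keep only rows whose b.map_id appears in c.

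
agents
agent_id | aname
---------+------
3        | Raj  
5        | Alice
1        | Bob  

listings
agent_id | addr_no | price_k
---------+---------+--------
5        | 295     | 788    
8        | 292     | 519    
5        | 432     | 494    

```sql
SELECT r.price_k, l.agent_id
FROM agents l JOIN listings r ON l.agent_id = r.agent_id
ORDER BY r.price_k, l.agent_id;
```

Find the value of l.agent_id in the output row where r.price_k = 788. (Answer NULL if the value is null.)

5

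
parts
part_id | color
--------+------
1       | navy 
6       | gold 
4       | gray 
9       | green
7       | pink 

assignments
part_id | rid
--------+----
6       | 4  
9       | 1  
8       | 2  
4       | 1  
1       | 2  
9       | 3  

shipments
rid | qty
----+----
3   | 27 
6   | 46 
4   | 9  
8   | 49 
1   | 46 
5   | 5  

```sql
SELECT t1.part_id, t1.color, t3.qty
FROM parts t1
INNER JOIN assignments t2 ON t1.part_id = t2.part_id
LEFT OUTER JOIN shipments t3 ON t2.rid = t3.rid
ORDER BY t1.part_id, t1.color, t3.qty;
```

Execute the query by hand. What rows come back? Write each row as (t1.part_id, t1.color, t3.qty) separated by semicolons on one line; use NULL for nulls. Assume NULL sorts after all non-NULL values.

Joins associate left-to-right: parts INNER JOIN assignments on part_id gives 5 intermediate row(s).
Then LEFT JOIN `shipments t3` on rid: each of those 5 rows is kept; rows whose t2.rid has no match in t3 get NULL for t3's columns.

(1, navy, NULL); (4, gray, 46); (6, gold, 9); (9, green, 27); (9, green, 46)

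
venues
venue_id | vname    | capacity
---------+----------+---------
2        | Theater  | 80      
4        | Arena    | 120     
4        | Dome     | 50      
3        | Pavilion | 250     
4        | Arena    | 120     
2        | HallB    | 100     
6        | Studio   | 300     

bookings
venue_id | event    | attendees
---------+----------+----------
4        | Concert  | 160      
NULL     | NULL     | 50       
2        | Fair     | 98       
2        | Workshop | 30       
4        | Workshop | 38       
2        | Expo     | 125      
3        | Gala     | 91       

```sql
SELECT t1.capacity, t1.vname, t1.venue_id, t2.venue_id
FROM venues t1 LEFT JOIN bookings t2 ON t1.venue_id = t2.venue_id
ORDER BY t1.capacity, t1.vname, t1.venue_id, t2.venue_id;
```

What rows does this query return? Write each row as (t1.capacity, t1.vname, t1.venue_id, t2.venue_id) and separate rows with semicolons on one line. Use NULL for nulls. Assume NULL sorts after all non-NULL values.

LEFT JOIN keeps every row from `venues`; unmatched rows get NULL for `bookings`'s columns.
Matching on t1.venue_id = t2.venue_id. A NULL in a compared column never satisfies the condition.
Matched pairs: 13; unmatched t1 rows kept: 1.

(50, Dome, 4, 4); (50, Dome, 4, 4); (80, Theater, 2, 2); (80, Theater, 2, 2); (80, Theater, 2, 2); (100, HallB, 2, 2); (100, HallB, 2, 2); (100, HallB, 2, 2); (120, Arena, 4, 4); (120, Arena, 4, 4); (120, Arena, 4, 4); (120, Arena, 4, 4); (250, Pavilion, 3, 3); (300, Studio, 6, NULL)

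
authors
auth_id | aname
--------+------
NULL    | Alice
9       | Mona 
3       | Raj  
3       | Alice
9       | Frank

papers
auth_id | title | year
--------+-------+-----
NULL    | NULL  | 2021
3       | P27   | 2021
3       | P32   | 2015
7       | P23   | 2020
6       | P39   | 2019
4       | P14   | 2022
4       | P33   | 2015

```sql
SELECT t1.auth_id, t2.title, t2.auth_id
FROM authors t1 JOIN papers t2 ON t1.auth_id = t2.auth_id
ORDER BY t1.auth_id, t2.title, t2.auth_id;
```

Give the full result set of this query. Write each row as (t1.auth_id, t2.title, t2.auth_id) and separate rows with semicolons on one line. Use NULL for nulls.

INNER JOIN keeps only pairs where the ON condition holds.
Matching on t1.auth_id = t2.auth_id. A NULL in a compared column never satisfies the condition.
- auth_id=NULL: no matching t2 row, dropped.
- auth_id=9: no matching t2 row, dropped.
- auth_id=3: 2 matching t2 row(s), so 2 row(s) emitted.
- auth_id=3: 2 matching t2 row(s), so 2 row(s) emitted.
- auth_id=9: no matching t2 row, dropped.
After projecting and ordering:
t1.auth_id | t2.title | t2.auth_id
3 | P27 | 3
3 | P27 | 3
3 | P32 | 3
3 | P32 | 3

(3, P27, 3); (3, P27, 3); (3, P32, 3); (3, P32, 3)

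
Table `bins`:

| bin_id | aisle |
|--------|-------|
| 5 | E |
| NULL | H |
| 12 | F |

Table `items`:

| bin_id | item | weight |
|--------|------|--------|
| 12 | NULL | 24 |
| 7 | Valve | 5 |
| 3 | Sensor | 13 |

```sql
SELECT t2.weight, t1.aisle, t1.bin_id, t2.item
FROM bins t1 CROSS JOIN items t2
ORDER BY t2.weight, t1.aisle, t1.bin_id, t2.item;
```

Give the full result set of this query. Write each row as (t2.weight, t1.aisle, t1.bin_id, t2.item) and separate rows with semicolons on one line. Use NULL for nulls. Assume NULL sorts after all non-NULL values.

(5, E, 5, Valve); (5, F, 12, Valve); (5, H, NULL, Valve); (13, E, 5, Sensor); (13, F, 12, Sensor); (13, H, NULL, Sensor); (24, E, 5, NULL); (24, F, 12, NULL); (24, H, NULL, NULL)

CROSS JOIN pairs every row of `bins` with every row of `items`: 3 × 3 = 9 rows.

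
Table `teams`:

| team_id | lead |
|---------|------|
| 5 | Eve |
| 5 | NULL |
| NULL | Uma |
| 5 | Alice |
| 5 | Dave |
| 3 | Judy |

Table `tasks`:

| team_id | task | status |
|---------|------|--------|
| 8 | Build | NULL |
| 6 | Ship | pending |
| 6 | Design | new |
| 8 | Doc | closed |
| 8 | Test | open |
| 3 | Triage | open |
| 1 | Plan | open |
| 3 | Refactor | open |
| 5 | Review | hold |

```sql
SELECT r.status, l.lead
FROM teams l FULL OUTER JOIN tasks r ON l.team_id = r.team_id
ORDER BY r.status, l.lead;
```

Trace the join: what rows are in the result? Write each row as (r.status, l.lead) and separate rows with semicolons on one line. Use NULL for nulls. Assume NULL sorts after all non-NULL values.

(closed, NULL); (hold, Alice); (hold, Dave); (hold, Eve); (hold, NULL); (new, NULL); (open, Judy); (open, Judy); (open, NULL); (open, NULL); (pending, NULL); (NULL, Uma); (NULL, NULL)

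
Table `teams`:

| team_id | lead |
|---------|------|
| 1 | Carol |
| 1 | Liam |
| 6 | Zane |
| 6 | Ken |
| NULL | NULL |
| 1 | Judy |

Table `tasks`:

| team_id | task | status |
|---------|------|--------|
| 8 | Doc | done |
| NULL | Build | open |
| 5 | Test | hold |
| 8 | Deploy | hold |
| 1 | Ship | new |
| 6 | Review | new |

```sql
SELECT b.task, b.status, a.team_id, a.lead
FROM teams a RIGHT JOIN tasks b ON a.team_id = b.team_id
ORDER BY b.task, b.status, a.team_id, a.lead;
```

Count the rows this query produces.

9

RIGHT JOIN keeps every row from `tasks`; unmatched rows get NULL for `teams`'s columns.
Matching on a.team_id = b.team_id. A NULL in a compared column never satisfies the condition.
- team_id=1: 1 matching b row(s), so 1 row(s) emitted.
- team_id=1: 1 matching b row(s), so 1 row(s) emitted.
- team_id=6: 1 matching b row(s), so 1 row(s) emitted.
- team_id=6: 1 matching b row(s), so 1 row(s) emitted.
- team_id=NULL: no matching b row.
- team_id=1: 1 matching b row(s), so 1 row(s) emitted.
- 4 row(s) from b found no a partner → padded with NULL.
Total: 5 matched + 4 padded = 9 rows.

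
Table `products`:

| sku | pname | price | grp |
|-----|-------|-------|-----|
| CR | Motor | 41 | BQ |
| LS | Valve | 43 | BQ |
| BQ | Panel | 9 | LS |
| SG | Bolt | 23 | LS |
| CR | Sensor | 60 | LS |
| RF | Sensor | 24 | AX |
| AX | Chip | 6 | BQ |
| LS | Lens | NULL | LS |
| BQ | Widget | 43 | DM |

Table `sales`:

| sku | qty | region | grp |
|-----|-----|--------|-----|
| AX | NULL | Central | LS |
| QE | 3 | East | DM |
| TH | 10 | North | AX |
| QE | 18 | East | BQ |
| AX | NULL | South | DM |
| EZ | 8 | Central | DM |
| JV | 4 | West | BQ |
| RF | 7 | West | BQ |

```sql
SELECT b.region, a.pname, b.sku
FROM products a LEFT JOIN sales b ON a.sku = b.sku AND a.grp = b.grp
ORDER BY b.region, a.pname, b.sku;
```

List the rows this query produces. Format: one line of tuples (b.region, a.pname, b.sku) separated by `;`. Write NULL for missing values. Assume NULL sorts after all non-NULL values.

LEFT JOIN keeps every row from `products`; unmatched rows get NULL for `sales`'s columns.
Matching on a.sku = b.sku AND a.grp = b.grp.
- sku=CR, grp=BQ: no b row matches, row kept with b columns NULL.
- sku=LS, grp=BQ: no b row matches, row kept with b columns NULL.
- sku=BQ, grp=LS: no b row matches, row kept with b columns NULL.
- sku=SG, grp=LS: no b row matches, row kept with b columns NULL.
- sku=CR, grp=LS: no b row matches, row kept with b columns NULL.
- sku=RF, grp=AX: no b row matches, row kept with b columns NULL.
- sku=AX, grp=BQ: no b row matches, row kept with b columns NULL.
- sku=LS, grp=LS: no b row matches, row kept with b columns NULL.
- sku=BQ, grp=DM: no b row matches, row kept with b columns NULL.
After projecting and ordering:
b.region | a.pname | b.sku
NULL | Bolt | NULL
NULL | Chip | NULL
NULL | Lens | NULL
NULL | Motor | NULL
NULL | Panel | NULL
NULL | Sensor | NULL
NULL | Sensor | NULL
NULL | Valve | NULL
NULL | Widget | NULL

(NULL, Bolt, NULL); (NULL, Chip, NULL); (NULL, Lens, NULL); (NULL, Motor, NULL); (NULL, Panel, NULL); (NULL, Sensor, NULL); (NULL, Sensor, NULL); (NULL, Valve, NULL); (NULL, Widget, NULL)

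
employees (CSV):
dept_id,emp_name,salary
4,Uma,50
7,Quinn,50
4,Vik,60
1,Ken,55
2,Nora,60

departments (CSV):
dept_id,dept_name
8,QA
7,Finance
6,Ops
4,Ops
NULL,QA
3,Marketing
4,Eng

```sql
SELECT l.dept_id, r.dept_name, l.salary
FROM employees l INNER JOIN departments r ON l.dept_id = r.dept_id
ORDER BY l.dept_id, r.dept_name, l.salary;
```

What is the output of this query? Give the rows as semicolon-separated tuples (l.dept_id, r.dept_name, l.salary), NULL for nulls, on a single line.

(4, Eng, 50); (4, Eng, 60); (4, Ops, 50); (4, Ops, 60); (7, Finance, 50)

INNER JOIN keeps only pairs where the ON condition holds.
Matching on l.dept_id = r.dept_id. A NULL in a compared column never satisfies the condition.
- l row (dept_id=4): matches 2 r row(s) → 2 output row(s).
- l row (dept_id=7): matches 1 r row(s) → 1 output row(s).
- l row (dept_id=4): matches 2 r row(s) → 2 output row(s).
- l row (dept_id=1): no match → dropped.
- l row (dept_id=2): no match → dropped.
After projecting and ordering:
l.dept_id | r.dept_name | l.salary
4 | Eng | 50
4 | Eng | 60
4 | Ops | 50
4 | Ops | 60
7 | Finance | 50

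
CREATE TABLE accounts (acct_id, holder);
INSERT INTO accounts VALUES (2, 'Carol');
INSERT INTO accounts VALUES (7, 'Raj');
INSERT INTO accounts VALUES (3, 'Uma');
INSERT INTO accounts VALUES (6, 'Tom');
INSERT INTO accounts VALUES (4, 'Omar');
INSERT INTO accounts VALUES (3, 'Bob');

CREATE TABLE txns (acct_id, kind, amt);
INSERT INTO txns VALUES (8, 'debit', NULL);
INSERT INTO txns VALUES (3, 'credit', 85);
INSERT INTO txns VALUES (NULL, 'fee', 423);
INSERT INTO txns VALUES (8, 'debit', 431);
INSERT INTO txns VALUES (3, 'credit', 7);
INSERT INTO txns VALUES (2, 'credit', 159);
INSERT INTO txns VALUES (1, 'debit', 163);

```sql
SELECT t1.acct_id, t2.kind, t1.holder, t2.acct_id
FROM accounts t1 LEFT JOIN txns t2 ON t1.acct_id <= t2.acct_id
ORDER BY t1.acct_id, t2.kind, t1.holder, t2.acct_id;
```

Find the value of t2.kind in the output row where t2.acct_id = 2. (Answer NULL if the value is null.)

credit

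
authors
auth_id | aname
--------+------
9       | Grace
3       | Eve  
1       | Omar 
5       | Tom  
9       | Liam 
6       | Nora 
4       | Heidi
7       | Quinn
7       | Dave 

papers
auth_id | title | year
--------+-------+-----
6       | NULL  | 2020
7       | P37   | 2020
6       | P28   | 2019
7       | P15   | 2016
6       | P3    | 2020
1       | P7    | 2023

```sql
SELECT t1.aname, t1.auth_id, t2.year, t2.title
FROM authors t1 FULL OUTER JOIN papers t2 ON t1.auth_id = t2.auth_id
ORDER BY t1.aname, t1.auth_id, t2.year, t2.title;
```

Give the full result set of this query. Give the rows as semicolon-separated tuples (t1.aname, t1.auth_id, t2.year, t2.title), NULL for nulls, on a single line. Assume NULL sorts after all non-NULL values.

(Dave, 7, 2016, P15); (Dave, 7, 2020, P37); (Eve, 3, NULL, NULL); (Grace, 9, NULL, NULL); (Heidi, 4, NULL, NULL); (Liam, 9, NULL, NULL); (Nora, 6, 2019, P28); (Nora, 6, 2020, P3); (Nora, 6, 2020, NULL); (Omar, 1, 2023, P7); (Quinn, 7, 2016, P15); (Quinn, 7, 2020, P37); (Tom, 5, NULL, NULL)

FULL OUTER JOIN keeps every row from both sides; unmatched rows get NULL for the other side's columns.
Matching on t1.auth_id = t2.auth_id.
- t1 (auth_id=9) has no partner → padded with NULL.
- t1 (auth_id=3) has no partner → padded with NULL.
- t1 (auth_id=1) pairs with 1 row(s) of t2.
- t1 (auth_id=5) has no partner → padded with NULL.
- t1 (auth_id=9) has no partner → padded with NULL.
- t1 (auth_id=6) pairs with 3 row(s) of t2.
- t1 (auth_id=4) has no partner → padded with NULL.
- t1 (auth_id=7) pairs with 2 row(s) of t2.
- t1 (auth_id=7) pairs with 2 row(s) of t2.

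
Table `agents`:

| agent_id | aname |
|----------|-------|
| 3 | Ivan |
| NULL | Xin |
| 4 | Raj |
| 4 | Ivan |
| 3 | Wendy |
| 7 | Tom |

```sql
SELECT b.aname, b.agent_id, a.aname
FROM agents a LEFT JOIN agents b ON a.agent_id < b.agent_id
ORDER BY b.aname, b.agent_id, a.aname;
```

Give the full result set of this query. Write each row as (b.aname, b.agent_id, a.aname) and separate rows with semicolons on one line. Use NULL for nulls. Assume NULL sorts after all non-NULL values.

LEFT JOIN keeps every row from `agents a`; unmatched rows get NULL for `agents b`'s columns.
Matching on a.agent_id < b.agent_id. A NULL in a compared column never satisfies the condition.
Matched pairs: 8; unmatched a rows kept: 2.

(Ivan, 4, Ivan); (Ivan, 4, Wendy); (Raj, 4, Ivan); (Raj, 4, Wendy); (Tom, 7, Ivan); (Tom, 7, Ivan); (Tom, 7, Raj); (Tom, 7, Wendy); (NULL, NULL, Tom); (NULL, NULL, Xin)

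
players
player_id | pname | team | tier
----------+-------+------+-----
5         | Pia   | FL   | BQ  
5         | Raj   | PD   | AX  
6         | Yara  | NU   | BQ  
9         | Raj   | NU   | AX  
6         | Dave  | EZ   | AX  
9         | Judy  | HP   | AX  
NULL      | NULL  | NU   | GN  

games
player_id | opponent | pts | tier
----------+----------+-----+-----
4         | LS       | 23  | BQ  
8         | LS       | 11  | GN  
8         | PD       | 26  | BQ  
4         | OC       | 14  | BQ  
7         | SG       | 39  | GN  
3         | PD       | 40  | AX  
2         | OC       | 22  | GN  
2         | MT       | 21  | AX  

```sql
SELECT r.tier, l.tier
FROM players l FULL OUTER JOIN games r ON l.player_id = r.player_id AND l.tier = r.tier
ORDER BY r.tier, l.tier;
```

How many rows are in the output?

FULL OUTER JOIN keeps every row from both sides; unmatched rows get NULL for the other side's columns.
Matching on l.player_id = r.player_id AND l.tier = r.tier. A NULL in a compared column never satisfies the condition.
- l[0] player_id=5, tier=BQ → no match; kept with NULLs on the r side.
- l[1] player_id=5, tier=AX → no match; kept with NULLs on the r side.
- l[2] player_id=6, tier=BQ → no match; kept with NULLs on the r side.
- l[3] player_id=9, tier=AX → no match; kept with NULLs on the r side.
- l[4] player_id=6, tier=AX → no match; kept with NULLs on the r side.
- l[5] player_id=9, tier=AX → no match; kept with NULLs on the r side.
- l[6] player_id=NULL, tier=GN → no match; kept with NULLs on the r side.
- 8 r row(s) had no l match → kept, l columns NULL.
Total: 0 matched + 15 padded = 15 rows.

15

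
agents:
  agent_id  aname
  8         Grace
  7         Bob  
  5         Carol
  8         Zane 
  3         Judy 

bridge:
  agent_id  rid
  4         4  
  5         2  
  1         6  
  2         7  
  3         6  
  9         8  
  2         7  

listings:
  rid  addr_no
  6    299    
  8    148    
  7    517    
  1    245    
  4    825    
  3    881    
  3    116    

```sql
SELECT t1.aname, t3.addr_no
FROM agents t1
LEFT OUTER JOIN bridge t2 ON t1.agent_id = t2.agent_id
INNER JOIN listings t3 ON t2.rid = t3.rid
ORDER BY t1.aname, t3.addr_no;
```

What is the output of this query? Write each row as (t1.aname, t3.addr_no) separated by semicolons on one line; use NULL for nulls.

Evaluate left to right. First `agents t1 LEFT JOIN bridge t2` on agent_id: 5 row(s).
Then INNER JOIN `listings t3` on rid: keep only rows whose t2.rid appears in t3.

(Judy, 299)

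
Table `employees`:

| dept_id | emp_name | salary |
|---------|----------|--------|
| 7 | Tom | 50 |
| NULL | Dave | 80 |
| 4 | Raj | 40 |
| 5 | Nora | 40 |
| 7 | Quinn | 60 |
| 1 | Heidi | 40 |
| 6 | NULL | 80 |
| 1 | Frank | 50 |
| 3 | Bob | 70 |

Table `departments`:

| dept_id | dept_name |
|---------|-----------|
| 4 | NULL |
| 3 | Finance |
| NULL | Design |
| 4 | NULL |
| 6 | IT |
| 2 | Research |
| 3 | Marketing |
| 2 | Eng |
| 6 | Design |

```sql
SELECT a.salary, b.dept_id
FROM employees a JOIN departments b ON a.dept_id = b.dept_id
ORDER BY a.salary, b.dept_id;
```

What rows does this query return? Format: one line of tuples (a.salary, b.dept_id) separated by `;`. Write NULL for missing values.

INNER JOIN keeps only pairs where the ON condition holds.
Matching on a.dept_id = b.dept_id. A NULL in a compared column never satisfies the condition.
- a[0] dept_id=7 → no match; dropped.
- a[1] dept_id=NULL → no match; dropped.
- a[2] dept_id=4 → 2 match(es) in b → 2 row(s).
- a[3] dept_id=5 → no match; dropped.
- a[4] dept_id=7 → no match; dropped.
- a[5] dept_id=1 → no match; dropped.
- a[6] dept_id=6 → 2 match(es) in b → 2 row(s).
- a[7] dept_id=1 → no match; dropped.
- a[8] dept_id=3 → 2 match(es) in b → 2 row(s).
After projecting and ordering:
a.salary | b.dept_id
40 | 4
40 | 4
70 | 3
70 | 3
80 | 6
80 | 6

(40, 4); (40, 4); (70, 3); (70, 3); (80, 6); (80, 6)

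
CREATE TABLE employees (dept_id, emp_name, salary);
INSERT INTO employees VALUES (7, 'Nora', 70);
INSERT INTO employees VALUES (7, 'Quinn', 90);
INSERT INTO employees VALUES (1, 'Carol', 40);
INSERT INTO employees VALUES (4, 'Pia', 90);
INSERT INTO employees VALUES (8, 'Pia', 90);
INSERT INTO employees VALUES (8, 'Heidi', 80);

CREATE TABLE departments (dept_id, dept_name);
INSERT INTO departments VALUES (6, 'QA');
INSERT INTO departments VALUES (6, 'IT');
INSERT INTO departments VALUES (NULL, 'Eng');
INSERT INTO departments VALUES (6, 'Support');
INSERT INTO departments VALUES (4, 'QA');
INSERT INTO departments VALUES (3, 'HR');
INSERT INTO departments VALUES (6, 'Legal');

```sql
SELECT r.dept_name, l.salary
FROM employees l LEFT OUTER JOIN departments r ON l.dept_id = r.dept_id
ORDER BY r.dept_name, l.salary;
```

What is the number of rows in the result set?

6

LEFT JOIN keeps every row from `employees`; unmatched rows get NULL for `departments`'s columns.
Matching on l.dept_id = r.dept_id. A NULL in a compared column never satisfies the condition.
- l (dept_id=7) has no partner → padded with NULL.
- l (dept_id=7) has no partner → padded with NULL.
- l (dept_id=1) has no partner → padded with NULL.
- l (dept_id=4) pairs with 1 row(s) of r.
- l (dept_id=8) has no partner → padded with NULL.
- l (dept_id=8) has no partner → padded with NULL.
Total: 1 matched + 5 padded = 6 rows.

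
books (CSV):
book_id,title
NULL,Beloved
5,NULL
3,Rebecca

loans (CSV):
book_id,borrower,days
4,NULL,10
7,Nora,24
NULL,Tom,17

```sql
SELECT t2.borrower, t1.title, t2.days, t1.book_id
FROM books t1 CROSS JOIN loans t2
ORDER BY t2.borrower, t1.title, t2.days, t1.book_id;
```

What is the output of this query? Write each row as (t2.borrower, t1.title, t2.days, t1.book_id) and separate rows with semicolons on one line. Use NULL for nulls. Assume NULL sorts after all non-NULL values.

(Nora, Beloved, 24, NULL); (Nora, Rebecca, 24, 3); (Nora, NULL, 24, 5); (Tom, Beloved, 17, NULL); (Tom, Rebecca, 17, 3); (Tom, NULL, 17, 5); (NULL, Beloved, 10, NULL); (NULL, Rebecca, 10, 3); (NULL, NULL, 10, 5)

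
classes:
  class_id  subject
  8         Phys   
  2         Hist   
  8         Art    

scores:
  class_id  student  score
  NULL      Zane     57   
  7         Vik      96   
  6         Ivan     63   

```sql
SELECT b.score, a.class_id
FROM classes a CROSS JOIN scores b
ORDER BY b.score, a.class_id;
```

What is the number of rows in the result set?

9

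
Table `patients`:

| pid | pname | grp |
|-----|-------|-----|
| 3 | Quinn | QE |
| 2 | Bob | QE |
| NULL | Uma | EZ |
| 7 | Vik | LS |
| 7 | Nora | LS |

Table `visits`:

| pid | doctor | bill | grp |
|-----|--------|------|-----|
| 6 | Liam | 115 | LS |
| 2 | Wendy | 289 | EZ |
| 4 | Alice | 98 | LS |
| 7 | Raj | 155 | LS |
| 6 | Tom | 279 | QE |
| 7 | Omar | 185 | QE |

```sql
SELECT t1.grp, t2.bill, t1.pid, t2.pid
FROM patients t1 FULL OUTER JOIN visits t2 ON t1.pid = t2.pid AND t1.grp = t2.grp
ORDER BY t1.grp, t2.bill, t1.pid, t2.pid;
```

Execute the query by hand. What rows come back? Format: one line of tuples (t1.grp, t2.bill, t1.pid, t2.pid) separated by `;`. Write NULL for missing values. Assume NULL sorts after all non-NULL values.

FULL OUTER JOIN keeps every row from both sides; unmatched rows get NULL for the other side's columns.
Matching on t1.pid = t2.pid AND t1.grp = t2.grp. A NULL in a compared column never satisfies the condition.
Matched pairs: 2; unmatched t1 rows kept: 3; unmatched t2 rows kept: 5.

(EZ, NULL, NULL, NULL); (LS, 155, 7, 7); (LS, 155, 7, 7); (QE, NULL, 2, NULL); (QE, NULL, 3, NULL); (NULL, 98, NULL, 4); (NULL, 115, NULL, 6); (NULL, 185, NULL, 7); (NULL, 279, NULL, 6); (NULL, 289, NULL, 2)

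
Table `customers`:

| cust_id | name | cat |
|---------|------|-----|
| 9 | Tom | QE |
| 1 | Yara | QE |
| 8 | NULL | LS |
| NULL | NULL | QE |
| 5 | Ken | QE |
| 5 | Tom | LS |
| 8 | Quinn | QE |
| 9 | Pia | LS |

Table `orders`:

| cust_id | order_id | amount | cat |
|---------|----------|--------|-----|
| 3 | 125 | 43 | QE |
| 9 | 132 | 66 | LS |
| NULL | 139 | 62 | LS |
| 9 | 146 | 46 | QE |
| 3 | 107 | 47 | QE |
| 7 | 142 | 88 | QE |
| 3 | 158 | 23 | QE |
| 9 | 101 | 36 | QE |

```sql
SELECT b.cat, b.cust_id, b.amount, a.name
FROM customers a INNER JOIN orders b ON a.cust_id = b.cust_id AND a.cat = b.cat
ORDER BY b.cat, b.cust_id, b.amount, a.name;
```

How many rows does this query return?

3

INNER JOIN keeps only pairs where the ON condition holds.
Matching on a.cust_id = b.cust_id AND a.cat = b.cat. A NULL in a compared column never satisfies the condition.
- cust_id=9, cat=QE: 2 matching b row(s), so 2 row(s) emitted.
- cust_id=1, cat=QE: no matching b row, dropped.
- cust_id=8, cat=LS: no matching b row, dropped.
- cust_id=NULL, cat=QE: no matching b row, dropped.
- cust_id=5, cat=QE: no matching b row, dropped.
- cust_id=5, cat=LS: no matching b row, dropped.
- cust_id=8, cat=QE: no matching b row, dropped.
- cust_id=9, cat=LS: 1 matching b row(s), so 1 row(s) emitted.
Total: 3 rows.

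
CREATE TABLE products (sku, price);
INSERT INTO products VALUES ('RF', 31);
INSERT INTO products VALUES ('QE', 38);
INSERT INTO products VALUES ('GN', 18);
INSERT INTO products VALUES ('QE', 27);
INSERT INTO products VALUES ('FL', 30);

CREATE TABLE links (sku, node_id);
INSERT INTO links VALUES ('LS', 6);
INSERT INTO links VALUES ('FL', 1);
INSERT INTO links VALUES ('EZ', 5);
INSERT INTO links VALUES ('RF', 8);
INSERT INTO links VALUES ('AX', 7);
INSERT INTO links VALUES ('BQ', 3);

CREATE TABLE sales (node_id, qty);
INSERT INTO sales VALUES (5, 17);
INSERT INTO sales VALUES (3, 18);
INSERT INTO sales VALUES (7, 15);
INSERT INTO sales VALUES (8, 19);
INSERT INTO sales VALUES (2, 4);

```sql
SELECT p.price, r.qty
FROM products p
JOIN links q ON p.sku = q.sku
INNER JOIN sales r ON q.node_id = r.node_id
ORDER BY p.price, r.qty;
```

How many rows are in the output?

1

Joins associate left-to-right: products INNER JOIN links on sku gives 2 intermediate row(s).
Then INNER JOIN `sales r` on node_id: keep only rows whose q.node_id appears in r.
Result: 1 row(s).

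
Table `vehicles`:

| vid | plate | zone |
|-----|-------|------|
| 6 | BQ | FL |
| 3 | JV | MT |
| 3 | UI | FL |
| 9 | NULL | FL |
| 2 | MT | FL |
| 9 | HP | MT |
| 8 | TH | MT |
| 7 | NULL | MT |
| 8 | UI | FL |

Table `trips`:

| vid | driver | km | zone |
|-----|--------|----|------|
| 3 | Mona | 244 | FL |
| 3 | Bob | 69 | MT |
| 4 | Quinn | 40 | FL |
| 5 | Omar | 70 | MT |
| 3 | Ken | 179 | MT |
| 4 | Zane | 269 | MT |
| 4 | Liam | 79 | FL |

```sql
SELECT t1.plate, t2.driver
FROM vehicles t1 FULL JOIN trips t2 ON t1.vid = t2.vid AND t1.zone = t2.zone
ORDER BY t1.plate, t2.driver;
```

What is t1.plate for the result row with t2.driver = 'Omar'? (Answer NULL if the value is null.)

FULL OUTER JOIN keeps every row from both sides; unmatched rows get NULL for the other side's columns.
Matching on t1.vid = t2.vid AND t1.zone = t2.zone.
Matched pairs: 3; unmatched t1 rows kept: 7; unmatched t2 rows kept: 4.

NULL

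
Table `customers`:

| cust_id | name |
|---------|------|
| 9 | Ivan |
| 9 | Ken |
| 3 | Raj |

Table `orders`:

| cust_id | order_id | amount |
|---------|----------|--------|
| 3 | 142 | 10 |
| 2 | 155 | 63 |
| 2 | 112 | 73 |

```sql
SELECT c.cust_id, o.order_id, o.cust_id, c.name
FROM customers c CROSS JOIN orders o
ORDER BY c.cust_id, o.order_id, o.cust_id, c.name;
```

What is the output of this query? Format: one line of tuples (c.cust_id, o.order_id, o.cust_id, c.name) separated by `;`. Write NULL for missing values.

(3, 112, 2, Raj); (3, 142, 3, Raj); (3, 155, 2, Raj); (9, 112, 2, Ivan); (9, 112, 2, Ken); (9, 142, 3, Ivan); (9, 142, 3, Ken); (9, 155, 2, Ivan); (9, 155, 2, Ken)

CROSS JOIN pairs every row of `customers` with every row of `orders`: 3 × 3 = 9 rows.
After projecting and ordering:
c.cust_id | o.order_id | o.cust_id | c.name
3 | 112 | 2 | Raj
3 | 142 | 3 | Raj
3 | 155 | 2 | Raj
9 | 112 | 2 | Ivan
9 | 112 | 2 | Ken
9 | 142 | 3 | Ivan
9 | 142 | 3 | Ken
9 | 155 | 2 | Ivan
9 | 155 | 2 | Ken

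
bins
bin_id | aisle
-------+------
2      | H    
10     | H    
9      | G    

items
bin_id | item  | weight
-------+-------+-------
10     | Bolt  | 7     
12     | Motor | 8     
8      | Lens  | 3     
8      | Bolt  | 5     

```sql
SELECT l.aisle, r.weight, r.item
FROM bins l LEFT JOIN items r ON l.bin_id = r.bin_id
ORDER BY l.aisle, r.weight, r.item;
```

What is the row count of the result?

LEFT JOIN keeps every row from `bins`; unmatched rows get NULL for `items`'s columns.
Matching on l.bin_id = r.bin_id.
Matched pairs: 1; unmatched l rows kept: 2.
Total: 1 matched + 2 padded = 3 rows.

3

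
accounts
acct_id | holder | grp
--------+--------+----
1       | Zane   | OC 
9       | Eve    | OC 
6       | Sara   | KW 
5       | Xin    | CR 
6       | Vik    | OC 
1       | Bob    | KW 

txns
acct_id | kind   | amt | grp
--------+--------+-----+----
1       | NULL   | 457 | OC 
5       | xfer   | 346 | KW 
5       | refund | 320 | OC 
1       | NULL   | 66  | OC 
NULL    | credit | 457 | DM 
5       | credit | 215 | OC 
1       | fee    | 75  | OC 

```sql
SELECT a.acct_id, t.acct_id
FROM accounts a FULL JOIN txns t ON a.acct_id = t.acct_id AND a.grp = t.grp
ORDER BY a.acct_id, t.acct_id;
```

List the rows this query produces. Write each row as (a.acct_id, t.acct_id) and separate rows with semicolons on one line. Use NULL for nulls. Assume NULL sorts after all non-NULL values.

FULL OUTER JOIN keeps every row from both sides; unmatched rows get NULL for the other side's columns.
Matching on a.acct_id = t.acct_id AND a.grp = t.grp. A NULL in a compared column never satisfies the condition.
Matched pairs: 3; unmatched a rows kept: 5; unmatched t rows kept: 4.

(1, 1); (1, 1); (1, 1); (1, NULL); (5, NULL); (6, NULL); (6, NULL); (9, NULL); (NULL, 5); (NULL, 5); (NULL, 5); (NULL, NULL)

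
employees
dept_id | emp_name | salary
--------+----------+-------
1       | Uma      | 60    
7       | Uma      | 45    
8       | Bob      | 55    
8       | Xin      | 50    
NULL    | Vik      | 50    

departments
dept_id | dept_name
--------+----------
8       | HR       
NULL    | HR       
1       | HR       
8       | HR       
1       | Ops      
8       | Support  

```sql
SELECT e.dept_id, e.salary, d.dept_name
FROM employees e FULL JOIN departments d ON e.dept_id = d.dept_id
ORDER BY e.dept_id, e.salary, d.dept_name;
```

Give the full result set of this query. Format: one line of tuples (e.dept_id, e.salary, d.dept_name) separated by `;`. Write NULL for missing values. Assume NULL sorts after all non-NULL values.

FULL OUTER JOIN keeps every row from both sides; unmatched rows get NULL for the other side's columns.
Matching on e.dept_id = d.dept_id. A NULL in a compared column never satisfies the condition.
Matched pairs: 8; unmatched e rows kept: 2; unmatched d rows kept: 1.

(1, 60, HR); (1, 60, Ops); (7, 45, NULL); (8, 50, HR); (8, 50, HR); (8, 50, Support); (8, 55, HR); (8, 55, HR); (8, 55, Support); (NULL, 50, NULL); (NULL, NULL, HR)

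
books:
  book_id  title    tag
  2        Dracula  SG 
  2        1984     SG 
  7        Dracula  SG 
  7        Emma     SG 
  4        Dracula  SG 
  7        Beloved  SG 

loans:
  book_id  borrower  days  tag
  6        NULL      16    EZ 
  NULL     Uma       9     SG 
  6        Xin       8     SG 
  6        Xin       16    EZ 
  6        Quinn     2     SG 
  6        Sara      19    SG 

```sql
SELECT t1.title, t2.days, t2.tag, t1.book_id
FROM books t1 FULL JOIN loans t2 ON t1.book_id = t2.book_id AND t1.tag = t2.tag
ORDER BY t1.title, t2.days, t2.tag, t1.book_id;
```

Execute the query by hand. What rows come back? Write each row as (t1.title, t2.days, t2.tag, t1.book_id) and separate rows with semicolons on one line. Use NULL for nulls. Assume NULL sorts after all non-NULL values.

(1984, NULL, NULL, 2); (Beloved, NULL, NULL, 7); (Dracula, NULL, NULL, 2); (Dracula, NULL, NULL, 4); (Dracula, NULL, NULL, 7); (Emma, NULL, NULL, 7); (NULL, 2, SG, NULL); (NULL, 8, SG, NULL); (NULL, 9, SG, NULL); (NULL, 16, EZ, NULL); (NULL, 16, EZ, NULL); (NULL, 19, SG, NULL)

FULL OUTER JOIN keeps every row from both sides; unmatched rows get NULL for the other side's columns.
Matching on t1.book_id = t2.book_id AND t1.tag = t2.tag. A NULL in a compared column never satisfies the condition.
Matched pairs: 0; unmatched t1 rows kept: 6; unmatched t2 rows kept: 6.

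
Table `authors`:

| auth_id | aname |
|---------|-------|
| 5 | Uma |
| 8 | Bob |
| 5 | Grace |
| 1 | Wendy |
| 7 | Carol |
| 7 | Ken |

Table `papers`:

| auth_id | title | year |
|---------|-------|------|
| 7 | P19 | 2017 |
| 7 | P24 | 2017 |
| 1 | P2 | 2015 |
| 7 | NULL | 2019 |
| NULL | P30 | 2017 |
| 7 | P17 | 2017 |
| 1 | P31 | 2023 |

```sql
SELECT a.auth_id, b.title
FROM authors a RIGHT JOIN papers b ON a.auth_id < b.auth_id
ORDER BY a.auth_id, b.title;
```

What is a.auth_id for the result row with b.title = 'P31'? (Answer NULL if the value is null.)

NULL

RIGHT JOIN keeps every row from `papers`; unmatched rows get NULL for `authors`'s columns.
Matching on a.auth_id < b.auth_id. A NULL in a compared column never satisfies the condition.
Matched pairs: 12; unmatched b rows kept: 3.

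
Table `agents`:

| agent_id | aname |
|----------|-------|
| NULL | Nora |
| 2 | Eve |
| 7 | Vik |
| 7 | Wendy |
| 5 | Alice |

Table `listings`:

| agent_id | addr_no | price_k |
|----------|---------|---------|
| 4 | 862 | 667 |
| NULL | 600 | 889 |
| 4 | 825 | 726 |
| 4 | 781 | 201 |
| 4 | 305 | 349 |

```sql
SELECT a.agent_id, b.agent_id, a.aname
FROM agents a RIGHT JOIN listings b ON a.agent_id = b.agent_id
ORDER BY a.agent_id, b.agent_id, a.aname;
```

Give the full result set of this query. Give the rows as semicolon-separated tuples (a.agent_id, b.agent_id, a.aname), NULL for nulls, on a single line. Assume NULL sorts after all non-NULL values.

(NULL, 4, NULL); (NULL, 4, NULL); (NULL, 4, NULL); (NULL, 4, NULL); (NULL, NULL, NULL)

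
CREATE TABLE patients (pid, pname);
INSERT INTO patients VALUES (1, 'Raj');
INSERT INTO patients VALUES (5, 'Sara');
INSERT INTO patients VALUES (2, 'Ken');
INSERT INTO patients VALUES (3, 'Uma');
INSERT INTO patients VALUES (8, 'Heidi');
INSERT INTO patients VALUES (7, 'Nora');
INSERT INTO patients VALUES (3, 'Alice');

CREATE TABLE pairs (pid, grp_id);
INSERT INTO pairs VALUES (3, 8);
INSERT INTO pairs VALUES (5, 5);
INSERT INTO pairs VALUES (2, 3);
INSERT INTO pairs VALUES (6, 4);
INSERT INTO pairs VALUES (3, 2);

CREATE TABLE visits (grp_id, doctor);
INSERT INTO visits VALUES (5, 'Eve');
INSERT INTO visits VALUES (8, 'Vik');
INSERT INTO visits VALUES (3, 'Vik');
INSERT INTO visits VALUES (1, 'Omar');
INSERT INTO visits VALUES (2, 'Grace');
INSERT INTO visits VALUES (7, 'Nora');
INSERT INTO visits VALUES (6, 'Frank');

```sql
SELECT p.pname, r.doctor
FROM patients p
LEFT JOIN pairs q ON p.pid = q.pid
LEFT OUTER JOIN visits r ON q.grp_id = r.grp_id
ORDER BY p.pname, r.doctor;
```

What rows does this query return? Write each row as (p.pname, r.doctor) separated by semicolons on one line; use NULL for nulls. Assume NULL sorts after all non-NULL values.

(Alice, Grace); (Alice, Vik); (Heidi, NULL); (Ken, Vik); (Nora, NULL); (Raj, NULL); (Sara, Eve); (Uma, Grace); (Uma, Vik)

Step 1 — p LEFT JOIN q on pid → 9 row(s).
Then LEFT JOIN `visits r` on grp_id: each of those 9 rows is kept; rows whose q.grp_id has no match in r get NULL for r's columns.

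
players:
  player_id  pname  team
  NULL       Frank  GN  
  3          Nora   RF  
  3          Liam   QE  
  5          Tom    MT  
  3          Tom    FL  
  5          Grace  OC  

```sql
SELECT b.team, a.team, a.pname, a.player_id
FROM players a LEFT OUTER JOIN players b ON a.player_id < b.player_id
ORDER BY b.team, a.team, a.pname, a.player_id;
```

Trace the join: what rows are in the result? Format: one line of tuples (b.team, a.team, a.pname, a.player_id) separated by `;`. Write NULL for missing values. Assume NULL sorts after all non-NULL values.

(MT, FL, Tom, 3); (MT, QE, Liam, 3); (MT, RF, Nora, 3); (OC, FL, Tom, 3); (OC, QE, Liam, 3); (OC, RF, Nora, 3); (NULL, GN, Frank, NULL); (NULL, MT, Tom, 5); (NULL, OC, Grace, 5)

LEFT JOIN keeps every row from `players a`; unmatched rows get NULL for `players b`'s columns.
Matching on a.player_id < b.player_id. A NULL in a compared column never satisfies the condition.
- a[0] player_id=NULL → no match; kept with NULLs on the b side.
- a[1] player_id=3 → 2 match(es) in b → 2 row(s).
- a[2] player_id=3 → 2 match(es) in b → 2 row(s).
- a[3] player_id=5 → no match; kept with NULLs on the b side.
- a[4] player_id=3 → 2 match(es) in b → 2 row(s).
- a[5] player_id=5 → no match; kept with NULLs on the b side.
After projecting and ordering:
b.team | a.team | a.pname | a.player_id
MT | FL | Tom | 3
MT | QE | Liam | 3
MT | RF | Nora | 3
OC | FL | Tom | 3
OC | QE | Liam | 3
OC | RF | Nora | 3
NULL | GN | Frank | NULL
NULL | MT | Tom | 5
NULL | OC | Grace | 5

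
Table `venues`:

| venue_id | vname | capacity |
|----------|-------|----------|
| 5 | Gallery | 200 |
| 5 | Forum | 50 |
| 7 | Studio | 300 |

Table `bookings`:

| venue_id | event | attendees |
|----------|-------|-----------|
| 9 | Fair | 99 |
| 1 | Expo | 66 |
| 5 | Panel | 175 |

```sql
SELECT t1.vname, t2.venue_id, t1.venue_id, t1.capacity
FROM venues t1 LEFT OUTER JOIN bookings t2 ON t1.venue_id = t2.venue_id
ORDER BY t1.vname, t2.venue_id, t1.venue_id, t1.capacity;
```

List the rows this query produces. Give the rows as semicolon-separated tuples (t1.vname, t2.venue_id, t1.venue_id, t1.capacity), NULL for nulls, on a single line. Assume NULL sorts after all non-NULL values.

LEFT JOIN keeps every row from `venues`; unmatched rows get NULL for `bookings`'s columns.
Matching on t1.venue_id = t2.venue_id.
Matched pairs: 2; unmatched t1 rows kept: 1.

(Forum, 5, 5, 50); (Gallery, 5, 5, 200); (Studio, NULL, 7, 300)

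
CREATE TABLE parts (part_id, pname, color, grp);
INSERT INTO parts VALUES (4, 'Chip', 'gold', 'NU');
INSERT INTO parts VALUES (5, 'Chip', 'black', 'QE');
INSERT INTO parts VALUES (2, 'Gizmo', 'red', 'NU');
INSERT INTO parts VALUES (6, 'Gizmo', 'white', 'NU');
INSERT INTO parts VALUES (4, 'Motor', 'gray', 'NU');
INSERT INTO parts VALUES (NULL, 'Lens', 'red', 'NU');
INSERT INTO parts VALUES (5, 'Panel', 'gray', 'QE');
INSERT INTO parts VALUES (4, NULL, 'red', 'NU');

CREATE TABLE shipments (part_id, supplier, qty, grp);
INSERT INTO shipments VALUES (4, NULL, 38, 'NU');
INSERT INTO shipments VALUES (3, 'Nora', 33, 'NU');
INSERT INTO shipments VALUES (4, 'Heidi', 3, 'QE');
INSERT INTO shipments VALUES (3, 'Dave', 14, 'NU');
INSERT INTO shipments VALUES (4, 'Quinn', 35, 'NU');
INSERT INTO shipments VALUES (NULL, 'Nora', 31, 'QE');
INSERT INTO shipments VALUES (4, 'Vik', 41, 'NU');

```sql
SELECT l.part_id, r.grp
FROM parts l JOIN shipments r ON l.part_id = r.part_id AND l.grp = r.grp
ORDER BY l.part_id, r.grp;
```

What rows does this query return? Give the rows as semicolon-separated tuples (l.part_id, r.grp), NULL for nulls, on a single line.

(4, NU); (4, NU); (4, NU); (4, NU); (4, NU); (4, NU); (4, NU); (4, NU); (4, NU)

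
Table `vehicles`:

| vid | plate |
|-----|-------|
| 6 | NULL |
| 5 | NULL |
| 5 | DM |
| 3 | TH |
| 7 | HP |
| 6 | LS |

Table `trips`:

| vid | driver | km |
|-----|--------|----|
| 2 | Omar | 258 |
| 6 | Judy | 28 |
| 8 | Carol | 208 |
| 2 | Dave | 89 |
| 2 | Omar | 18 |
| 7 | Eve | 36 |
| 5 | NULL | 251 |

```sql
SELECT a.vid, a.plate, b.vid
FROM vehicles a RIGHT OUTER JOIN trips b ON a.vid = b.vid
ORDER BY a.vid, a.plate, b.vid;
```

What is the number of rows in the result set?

9

RIGHT JOIN keeps every row from `trips`; unmatched rows get NULL for `vehicles`'s columns.
Matching on a.vid = b.vid.
Matched pairs: 5; unmatched b rows kept: 4.
Total: 5 matched + 4 padded = 9 rows.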